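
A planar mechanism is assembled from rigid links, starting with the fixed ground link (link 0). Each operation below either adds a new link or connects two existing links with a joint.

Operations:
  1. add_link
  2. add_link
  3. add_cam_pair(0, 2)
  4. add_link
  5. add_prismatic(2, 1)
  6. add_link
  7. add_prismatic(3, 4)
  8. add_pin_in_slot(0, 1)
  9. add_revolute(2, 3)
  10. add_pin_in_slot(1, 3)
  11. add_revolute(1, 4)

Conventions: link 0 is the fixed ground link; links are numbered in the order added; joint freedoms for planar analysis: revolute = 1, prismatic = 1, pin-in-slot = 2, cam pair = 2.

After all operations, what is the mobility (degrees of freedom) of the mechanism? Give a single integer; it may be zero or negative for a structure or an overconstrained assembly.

link 0 = ground. State L|J1|J2 = 1|0|0
+link1  2|0|0
+link2  3|0|0
C(0,2) f=2→J2  3|0|1
+link3  4|0|1
P(2,1) f=1→J1  4|1|1
+link4  5|1|1
P(3,4) f=1→J1  5|2|1
PS(0,1) f=2→J2  5|2|2
R(2,3) f=1→J1  5|3|2
PS(1,3) f=2→J2  5|3|3
R(1,4) f=1→J1  5|4|3
M = 3(5−1)−2·4−3 = 12−8−3 = 1

M = 1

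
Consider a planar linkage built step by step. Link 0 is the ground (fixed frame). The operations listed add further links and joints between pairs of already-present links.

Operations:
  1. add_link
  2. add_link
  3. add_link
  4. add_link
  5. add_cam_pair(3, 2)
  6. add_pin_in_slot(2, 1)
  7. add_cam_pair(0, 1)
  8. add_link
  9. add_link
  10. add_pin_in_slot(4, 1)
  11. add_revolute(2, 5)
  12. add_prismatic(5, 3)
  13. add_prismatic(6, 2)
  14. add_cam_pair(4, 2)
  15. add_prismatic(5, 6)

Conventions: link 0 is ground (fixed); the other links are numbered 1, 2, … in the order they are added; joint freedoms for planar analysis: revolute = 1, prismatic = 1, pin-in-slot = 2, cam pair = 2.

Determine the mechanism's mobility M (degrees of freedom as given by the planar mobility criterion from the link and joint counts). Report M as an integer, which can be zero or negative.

(L,J1,J2)=(1,0,0); link0 fixed
link1: (2,0,0)
link2: (3,0,0)
link3: (4,0,0)
link4: (5,0,0)
C 3-2 [J2]: (5,0,1)
PS 2-1 [J2]: (5,0,2)
C 0-1 [J2]: (5,0,3)
link5: (6,0,3)
link6: (7,0,3)
PS 4-1 [J2]: (7,0,4)
R 2-5 [J1]: (7,1,4)
P 5-3 [J1]: (7,2,4)
P 6-2 [J1]: (7,3,4)
C 4-2 [J2]: (7,3,5)
P 5-6 [J1]: (7,4,5)
Grübler: 3·6 − 2·4 − 5 = 5

M = 5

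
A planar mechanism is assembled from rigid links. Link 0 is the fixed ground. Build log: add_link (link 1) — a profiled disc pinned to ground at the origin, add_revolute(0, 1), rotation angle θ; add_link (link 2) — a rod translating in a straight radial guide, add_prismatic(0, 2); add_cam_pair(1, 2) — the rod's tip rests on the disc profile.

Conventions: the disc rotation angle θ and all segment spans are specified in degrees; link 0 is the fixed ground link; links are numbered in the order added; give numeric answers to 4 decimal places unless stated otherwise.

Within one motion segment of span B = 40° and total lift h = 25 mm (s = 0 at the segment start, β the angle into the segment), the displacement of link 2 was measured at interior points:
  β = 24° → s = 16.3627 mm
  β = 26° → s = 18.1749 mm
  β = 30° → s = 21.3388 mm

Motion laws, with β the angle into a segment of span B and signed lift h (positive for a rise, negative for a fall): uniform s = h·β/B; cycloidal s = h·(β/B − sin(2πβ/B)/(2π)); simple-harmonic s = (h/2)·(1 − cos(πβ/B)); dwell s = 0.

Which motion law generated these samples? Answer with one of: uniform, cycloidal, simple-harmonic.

candidates at β/B = r: uniform s = h·r (linear in β); cycloidal s = h·(r − sin(2πr)/(2π)); simple-harmonic s = (h/2)(1 − cos(πr))
β=24°: printed 16.3627 | uniform 15.0000, cycloidal 17.3387, simple-harmonic 16.3627
β=26°: printed 18.1749 | uniform 16.2500, cycloidal 19.4690, simple-harmonic 18.1749
β=30°: printed 21.3388 | uniform 18.7500, cycloidal 22.7289, simple-harmonic 21.3388
only one law matches every sample → simple-harmonic

simple-harmonic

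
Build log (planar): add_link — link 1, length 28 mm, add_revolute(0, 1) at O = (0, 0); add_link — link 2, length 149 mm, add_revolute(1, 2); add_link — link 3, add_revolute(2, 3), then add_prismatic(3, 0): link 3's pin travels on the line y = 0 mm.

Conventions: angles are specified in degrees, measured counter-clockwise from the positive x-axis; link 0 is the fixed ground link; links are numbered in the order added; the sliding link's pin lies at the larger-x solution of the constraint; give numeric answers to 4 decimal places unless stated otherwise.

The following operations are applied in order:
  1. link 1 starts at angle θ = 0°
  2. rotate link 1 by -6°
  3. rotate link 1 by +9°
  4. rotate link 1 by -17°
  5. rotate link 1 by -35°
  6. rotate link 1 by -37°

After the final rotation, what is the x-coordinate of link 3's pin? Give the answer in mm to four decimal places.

geometry: r = 28 mm, L = 149 mm, e = 0 mm; θ starts at 0°
rotate link 1 by -6°: θ ← 0° -6° = -6°
rotate link 1 by +9°: θ ← -6° +9° = 3°
rotate link 1 by -17°: θ ← 3° -17° = -14°
rotate link 1 by -35°: θ ← -14° -35° = -49°
rotate link 1 by -37°: θ ← -49° -37° = -86°
crank pin P = (r cos θ, r sin θ) = (1.953181, -27.931793)
h = r sin θ − e = -27.931793 − 0 = -27.931793
x = r cos θ + √(L² − h²) = 1.953181 + 146.358515 = 148.311696

148.3117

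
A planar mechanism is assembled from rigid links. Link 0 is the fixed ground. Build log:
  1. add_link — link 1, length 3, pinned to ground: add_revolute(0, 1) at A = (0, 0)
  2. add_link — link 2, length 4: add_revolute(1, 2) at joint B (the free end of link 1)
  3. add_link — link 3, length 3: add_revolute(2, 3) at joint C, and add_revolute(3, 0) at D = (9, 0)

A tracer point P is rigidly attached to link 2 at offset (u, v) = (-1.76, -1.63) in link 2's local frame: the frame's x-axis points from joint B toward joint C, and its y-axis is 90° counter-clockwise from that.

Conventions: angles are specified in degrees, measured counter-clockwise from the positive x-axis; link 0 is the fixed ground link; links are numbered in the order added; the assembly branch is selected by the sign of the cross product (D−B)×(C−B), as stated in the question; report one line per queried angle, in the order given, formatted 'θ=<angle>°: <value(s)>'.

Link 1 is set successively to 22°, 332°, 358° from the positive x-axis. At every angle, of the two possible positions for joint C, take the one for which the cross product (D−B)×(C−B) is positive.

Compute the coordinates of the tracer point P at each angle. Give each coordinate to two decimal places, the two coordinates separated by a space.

A=(0,0), D=(9.00,0)
θ=22°: B = A + 3.00·(cos22°, sin22°) = (2.7816, 1.1238)
θ=22°: |BD| = 6.3192
θ=22°: circle(B,4.00) ∩ circle(D,3.00): a=3.7135, h=1.4867
θ=22°:   candidates: C₊=(6.7002,1.9264) cross=9.395; C₋=(6.1714,-0.9996) cross=-9.395
θ=22°:   branch + wants cross > 0 → take C=(6.7002,1.9264) (cross=9.395)
θ=22°: ex = (C−B)/|BC| = (0.9797,0.2006); ey = (-0.2006,0.9797)
θ=22°: P = B + -1.76·ex + -1.63·ey = (1.3844,-0.8262)
θ=332°: B = A + 3.00·(cos332°, sin332°) = (2.6488, -1.4084)
θ=332°: |BD| = 6.5054
θ=332°: circle(B,4.00) ∩ circle(D,3.00): a=3.7907, h=1.2768
θ=332°:   candidates: C₊=(6.0732,0.6588) cross=8.306; C₋=(6.6261,-1.8343) cross=-8.306
θ=332°:   branch + wants cross > 0 → take C=(6.0732,0.6588) (cross=8.306)
θ=332°: ex = (C−B)/|BC| = (0.8561,0.5168); ey = (-0.5168,0.8561)
θ=332°: P = B + -1.76·ex + -1.63·ey = (1.9845,-3.7134)
θ=358°: B = A + 3.00·(cos358°, sin358°) = (2.9982, -0.1047)
θ=358°: |BD| = 6.0027
θ=358°: circle(B,4.00) ∩ circle(D,3.00): a=3.5844, h=1.7753
θ=358°:   candidates: C₊=(6.5511,1.7329) cross=10.657; C₋=(6.6130,-1.8172) cross=-10.657
θ=358°:   branch + wants cross > 0 → take C=(6.5511,1.7329) (cross=10.657)
θ=358°: ex = (C−B)/|BC| = (0.8882,0.4594); ey = (-0.4594,0.8882)
θ=358°: P = B + -1.76·ex + -1.63·ey = (2.1837,-2.3611)

θ=22°: 1.38 -0.83
θ=332°: 1.98 -3.71
θ=358°: 2.18 -2.36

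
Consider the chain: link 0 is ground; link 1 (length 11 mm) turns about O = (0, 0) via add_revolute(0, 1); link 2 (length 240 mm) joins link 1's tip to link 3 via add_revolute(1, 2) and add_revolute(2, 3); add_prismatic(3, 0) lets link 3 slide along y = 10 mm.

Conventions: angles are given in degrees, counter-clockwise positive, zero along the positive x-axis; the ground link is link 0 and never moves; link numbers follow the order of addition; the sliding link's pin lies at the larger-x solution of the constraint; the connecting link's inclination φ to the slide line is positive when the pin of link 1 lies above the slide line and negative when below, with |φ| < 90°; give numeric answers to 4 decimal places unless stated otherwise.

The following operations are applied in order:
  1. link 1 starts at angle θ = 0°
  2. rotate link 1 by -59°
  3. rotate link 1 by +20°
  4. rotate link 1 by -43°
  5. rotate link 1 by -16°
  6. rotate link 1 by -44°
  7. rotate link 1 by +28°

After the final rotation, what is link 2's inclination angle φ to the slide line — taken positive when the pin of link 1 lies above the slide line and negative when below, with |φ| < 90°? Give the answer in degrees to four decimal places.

geometry: r = 11 mm, L = 240 mm, e = 10 mm; θ starts at 0°
rotate link 1 by -59°: θ ← 0° -59° = -59°
rotate link 1 by +20°: θ ← -59° +20° = -39°
rotate link 1 by -43°: θ ← -39° -43° = -82°
rotate link 1 by -16°: θ ← -82° -16° = -98°
rotate link 1 by -44°: θ ← -98° -44° = -142°
rotate link 1 by +28°: θ ← -142° +28° = -114°
h = r sin θ − e = -10.049000 − 10 = -20.049000
sin φ = h / L = -20.049000 / 240 = -0.08353750
φ = arcsin(-0.08353750) = -4.791931°

-4.7919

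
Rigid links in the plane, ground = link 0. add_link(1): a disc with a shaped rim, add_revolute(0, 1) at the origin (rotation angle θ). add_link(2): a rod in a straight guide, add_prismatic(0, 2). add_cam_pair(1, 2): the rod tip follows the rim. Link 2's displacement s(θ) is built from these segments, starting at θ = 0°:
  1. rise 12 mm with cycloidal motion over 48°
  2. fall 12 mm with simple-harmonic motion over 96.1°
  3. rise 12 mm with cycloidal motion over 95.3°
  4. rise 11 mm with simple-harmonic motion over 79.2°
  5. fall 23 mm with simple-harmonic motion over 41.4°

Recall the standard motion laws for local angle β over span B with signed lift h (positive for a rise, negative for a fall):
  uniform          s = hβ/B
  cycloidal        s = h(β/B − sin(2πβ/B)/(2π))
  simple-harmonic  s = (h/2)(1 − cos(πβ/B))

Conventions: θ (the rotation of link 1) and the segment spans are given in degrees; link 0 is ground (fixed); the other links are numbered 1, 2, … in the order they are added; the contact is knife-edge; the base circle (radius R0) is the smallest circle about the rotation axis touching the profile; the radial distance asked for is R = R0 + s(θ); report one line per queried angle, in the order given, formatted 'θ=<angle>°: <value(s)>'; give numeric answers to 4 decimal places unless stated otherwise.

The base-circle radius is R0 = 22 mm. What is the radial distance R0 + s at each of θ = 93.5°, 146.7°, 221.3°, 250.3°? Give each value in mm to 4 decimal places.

segment 1 (0° to 48°, cycloidal, h = 12) is passed completely: s = 0.0000 + (12) = 12.0000
θ = 93.5° falls in segment 2 (48° to 144.1°, simple-harmonic, h = -12): β = 93.5 − 48 = 45.5°, B = 96.1°; Δs = -12/2·(1 − cos(π·0.4735)) = -5.5004; s = 12.0000 − 5.5004 = 6.4996
segment 2 (48° to 144.1°, simple-harmonic, h = -12) is passed completely: s = 12.0000 + (-12) = 0.0000
θ = 146.7° falls in segment 3 (144.1° to 239.4°, cycloidal, h = 12): β = 146.7 − 144.1 = 2.6°, B = 95.3°; Δs = 12·(0.0273 − sin(2π·0.0273)/(2π)) = 0.0016; s = 0.0000 + 0.0016 = 0.0016
θ = 221.3° falls in segment 3 (144.1° to 239.4°, cycloidal, h = 12): β = 221.3 − 144.1 = 77.2°, B = 95.3°; Δs = 12·(0.8101 − sin(2π·0.8101)/(2π)) = 11.4963; s = 0.0000 + 11.4963 = 11.4963
segment 3 (144.1° to 239.4°, cycloidal, h = 12) is passed completely: s = 0.0000 + (12) = 12.0000
θ = 250.3° falls in segment 4 (239.4° to 318.6°, simple-harmonic, h = 11): β = 250.3 − 239.4 = 10.9°, B = 79.2°; Δs = 11/2·(1 − cos(π·0.1376)) = 0.5061; s = 12.0000 + 0.5061 = 12.5061
θ=93.5°: R = R0 + s = 22 + 6.4996 = 28.4996
θ=146.7°: R = R0 + s = 22 + 0.0016 = 22.0016
θ=221.3°: R = R0 + s = 22 + 11.4963 = 33.4963
θ=250.3°: R = R0 + s = 22 + 12.5061 = 34.5061

θ=93.5°: 28.4996
θ=146.7°: 22.0016
θ=221.3°: 33.4963
θ=250.3°: 34.5061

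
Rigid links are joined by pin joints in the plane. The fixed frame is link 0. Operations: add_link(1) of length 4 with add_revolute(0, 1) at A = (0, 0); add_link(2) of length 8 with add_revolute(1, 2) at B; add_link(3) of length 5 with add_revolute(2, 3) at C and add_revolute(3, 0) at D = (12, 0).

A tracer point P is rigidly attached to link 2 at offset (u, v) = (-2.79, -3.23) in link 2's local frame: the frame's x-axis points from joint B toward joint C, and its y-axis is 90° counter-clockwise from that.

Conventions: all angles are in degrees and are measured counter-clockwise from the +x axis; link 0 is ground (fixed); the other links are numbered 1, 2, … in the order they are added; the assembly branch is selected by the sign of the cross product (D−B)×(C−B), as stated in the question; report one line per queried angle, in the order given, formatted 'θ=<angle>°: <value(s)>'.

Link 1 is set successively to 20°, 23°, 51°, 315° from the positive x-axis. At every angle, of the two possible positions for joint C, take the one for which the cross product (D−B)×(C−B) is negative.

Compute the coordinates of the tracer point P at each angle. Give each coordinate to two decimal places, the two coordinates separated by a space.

A=(0,0), D=(12.00,0)
θ=20°: B = A + 4.00·(cos20°, sin20°) = (3.7588, 1.3681)
θ=20°: |BD| = 8.3540
θ=20°: circle(B,8.00) ∩ circle(D,5.00): a=6.5112, h=4.6480
θ=20°:   candidates: C₊=(10.9433,4.8871) cross=38.830; C₋=(9.4209,-4.2835) cross=-38.830
θ=20°:   branch - wants cross < 0 → take C=(9.4209,-4.2835) (cross=-38.830)
θ=20°: ex = (C−B)/|BC| = (0.7078,-0.7064); ey = (0.7064,0.7078)
θ=20°: P = B + -2.79·ex + -3.23·ey = (-0.4977,1.0530)
θ=23°: B = A + 4.00·(cos23°, sin23°) = (3.6820, 1.5629)
θ=23°: |BD| = 8.4635
θ=23°: circle(B,8.00) ∩ circle(D,5.00): a=6.5358, h=4.6134
θ=23°:   candidates: C₊=(10.9573,4.8901) cross=39.046; C₋=(9.2534,-4.1781) cross=-39.046
θ=23°:   branch - wants cross < 0 → take C=(9.2534,-4.1781) (cross=-39.046)
θ=23°: ex = (C−B)/|BC| = (0.6964,-0.7176); ey = (0.7176,0.6964)
θ=23°: P = B + -2.79·ex + -3.23·ey = (-0.5789,1.3156)
θ=51°: B = A + 4.00·(cos51°, sin51°) = (2.5173, 3.1086)
θ=51°: |BD| = 9.9792
θ=51°: circle(B,8.00) ∩ circle(D,5.00): a=6.9437, h=3.9731
θ=51°:   candidates: C₊=(10.3531,4.7210) cross=39.648; C₋=(7.8778,-2.8298) cross=-39.648
θ=51°:   branch - wants cross < 0 → take C=(7.8778,-2.8298) (cross=-39.648)
θ=51°: ex = (C−B)/|BC| = (0.6701,-0.7423); ey = (0.7423,0.6701)
θ=51°: P = B + -2.79·ex + -3.23·ey = (-1.7498,3.0153)
θ=315°: B = A + 4.00·(cos315°, sin315°) = (2.8284, -2.8284)
θ=315°: |BD| = 9.5978
θ=315°: circle(B,8.00) ∩ circle(D,5.00): a=6.8306, h=4.1645
θ=315°:   candidates: C₊=(8.1285,3.1640) cross=39.970; C₋=(10.5829,-4.7950) cross=-39.970
θ=315°:   branch - wants cross < 0 → take C=(10.5829,-4.7950) (cross=-39.970)
θ=315°: ex = (C−B)/|BC| = (0.9693,-0.2458); ey = (0.2458,0.9693)
θ=315°: P = B + -2.79·ex + -3.23·ey = (-0.6700,-5.2735)

θ=20°: -0.50 1.05
θ=23°: -0.58 1.32
θ=51°: -1.75 3.02
θ=315°: -0.67 -5.27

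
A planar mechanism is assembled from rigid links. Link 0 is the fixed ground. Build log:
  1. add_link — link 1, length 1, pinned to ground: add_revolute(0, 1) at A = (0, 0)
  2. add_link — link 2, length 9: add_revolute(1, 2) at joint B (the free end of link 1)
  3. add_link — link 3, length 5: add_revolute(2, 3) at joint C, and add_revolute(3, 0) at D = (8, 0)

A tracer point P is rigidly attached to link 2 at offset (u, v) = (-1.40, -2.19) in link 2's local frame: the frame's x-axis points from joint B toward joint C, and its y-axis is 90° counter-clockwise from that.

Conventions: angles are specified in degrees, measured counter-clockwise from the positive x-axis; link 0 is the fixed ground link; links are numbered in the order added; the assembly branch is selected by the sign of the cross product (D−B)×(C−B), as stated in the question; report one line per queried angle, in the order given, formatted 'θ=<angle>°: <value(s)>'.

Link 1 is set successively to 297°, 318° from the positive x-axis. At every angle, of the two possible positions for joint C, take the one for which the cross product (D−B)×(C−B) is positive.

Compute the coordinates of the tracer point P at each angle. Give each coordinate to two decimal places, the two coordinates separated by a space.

A=(0,0), D=(8.00,0)
θ=297°: B = A + 1.00·(cos297°, sin297°) = (0.4540, -0.8910)
θ=297°: |BD| = 7.5984
θ=297°: circle(B,9.00) ∩ circle(D,5.00): a=7.4842, h=4.9987
θ=297°:   candidates: C₊=(7.3004,4.9508) cross=37.982; C₋=(8.4727,-4.9776) cross=-37.982
θ=297°:   branch + wants cross > 0 → take C=(7.3004,4.9508) (cross=37.982)
θ=297°: ex = (C−B)/|BC| = (0.7607,0.6491); ey = (-0.6491,0.7607)
θ=297°: P = B + -1.40·ex + -2.19·ey = (0.8105,-3.4657)
θ=318°: B = A + 1.00·(cos318°, sin318°) = (0.7431, -0.6691)
θ=318°: |BD| = 7.2876
θ=318°: circle(B,9.00) ∩ circle(D,5.00): a=7.4859, h=4.9961
θ=318°:   candidates: C₊=(7.7387,4.9932) cross=36.410; C₋=(8.6562,-4.9568) cross=-36.410
θ=318°:   branch + wants cross > 0 → take C=(7.7387,4.9932) (cross=36.410)
θ=318°: ex = (C−B)/|BC| = (0.7773,0.6291); ey = (-0.6291,0.7773)
θ=318°: P = B + -1.40·ex + -2.19·ey = (1.0328,-3.2522)

θ=297°: 0.81 -3.47
θ=318°: 1.03 -3.25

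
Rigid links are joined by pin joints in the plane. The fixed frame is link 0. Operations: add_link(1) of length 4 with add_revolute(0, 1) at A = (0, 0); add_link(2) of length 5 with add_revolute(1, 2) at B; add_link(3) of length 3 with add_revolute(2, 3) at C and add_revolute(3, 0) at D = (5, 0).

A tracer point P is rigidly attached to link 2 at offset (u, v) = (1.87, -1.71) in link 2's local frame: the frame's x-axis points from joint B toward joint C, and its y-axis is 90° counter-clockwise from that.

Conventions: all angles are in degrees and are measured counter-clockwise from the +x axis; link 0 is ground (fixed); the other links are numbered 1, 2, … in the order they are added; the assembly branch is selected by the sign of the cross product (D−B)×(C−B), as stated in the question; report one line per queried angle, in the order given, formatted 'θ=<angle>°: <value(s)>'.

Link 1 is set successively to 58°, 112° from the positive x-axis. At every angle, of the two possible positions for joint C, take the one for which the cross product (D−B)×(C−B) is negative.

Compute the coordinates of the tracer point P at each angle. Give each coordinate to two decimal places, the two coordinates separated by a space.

A=(0,0), D=(5.00,0)
θ=58°: B = A + 4.00·(cos58°, sin58°) = (2.1197, 3.3922)
θ=58°: |BD| = 4.4501
θ=58°: circle(B,5.00) ∩ circle(D,3.00): a=4.0228, h=2.9694
θ=58°:   candidates: C₊=(6.9869,2.2477) cross=13.214; C₋=(2.4599,-1.5962) cross=-13.214
θ=58°:   branch - wants cross < 0 → take C=(2.4599,-1.5962) (cross=-13.214)
θ=58°: ex = (C−B)/|BC| = (0.0680,-0.9977); ey = (0.9977,0.0680)
θ=58°: P = B + 1.87·ex + -1.71·ey = (0.5409,1.4102)
θ=112°: B = A + 4.00·(cos112°, sin112°) = (-1.4984, 3.7087)
θ=112°: |BD| = 7.4823
θ=112°: circle(B,5.00) ∩ circle(D,3.00): a=4.8103, h=1.3641
θ=112°:   candidates: C₊=(3.3555,2.5091) cross=10.207; C₋=(2.0033,0.1397) cross=-10.207
θ=112°:   branch - wants cross < 0 → take C=(2.0033,0.1397) (cross=-10.207)
θ=112°: ex = (C−B)/|BC| = (0.7003,-0.7138); ey = (0.7138,0.7003)
θ=112°: P = B + 1.87·ex + -1.71·ey = (-1.4094,1.1763)

θ=58°: 0.54 1.41
θ=112°: -1.41 1.18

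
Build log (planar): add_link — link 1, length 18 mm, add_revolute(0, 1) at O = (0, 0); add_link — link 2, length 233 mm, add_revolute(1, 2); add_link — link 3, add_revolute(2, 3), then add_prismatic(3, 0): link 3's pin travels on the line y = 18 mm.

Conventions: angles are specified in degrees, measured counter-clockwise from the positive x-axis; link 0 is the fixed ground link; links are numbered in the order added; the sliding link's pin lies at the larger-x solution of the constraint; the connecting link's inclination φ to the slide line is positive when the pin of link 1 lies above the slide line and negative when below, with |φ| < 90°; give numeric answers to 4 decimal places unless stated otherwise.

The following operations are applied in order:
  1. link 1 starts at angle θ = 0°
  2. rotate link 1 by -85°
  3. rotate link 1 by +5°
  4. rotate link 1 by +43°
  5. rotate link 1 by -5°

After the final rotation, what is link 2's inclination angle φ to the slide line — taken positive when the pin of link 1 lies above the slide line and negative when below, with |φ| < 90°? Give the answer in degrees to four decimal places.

geometry: r = 18 mm, L = 233 mm, e = 18 mm; θ starts at 0°
rotate link 1 by -85°: θ ← 0° -85° = -85°
rotate link 1 by +5°: θ ← -85° +5° = -80°
rotate link 1 by +43°: θ ← -80° +43° = -37°
rotate link 1 by -5°: θ ← -37° -5° = -42°
h = r sin θ − e = -12.044351 − 18 = -30.044351
sin φ = h / L = -30.044351 / 233 = -0.12894571
φ = arcsin(-0.12894571) = -7.408673°

-7.4087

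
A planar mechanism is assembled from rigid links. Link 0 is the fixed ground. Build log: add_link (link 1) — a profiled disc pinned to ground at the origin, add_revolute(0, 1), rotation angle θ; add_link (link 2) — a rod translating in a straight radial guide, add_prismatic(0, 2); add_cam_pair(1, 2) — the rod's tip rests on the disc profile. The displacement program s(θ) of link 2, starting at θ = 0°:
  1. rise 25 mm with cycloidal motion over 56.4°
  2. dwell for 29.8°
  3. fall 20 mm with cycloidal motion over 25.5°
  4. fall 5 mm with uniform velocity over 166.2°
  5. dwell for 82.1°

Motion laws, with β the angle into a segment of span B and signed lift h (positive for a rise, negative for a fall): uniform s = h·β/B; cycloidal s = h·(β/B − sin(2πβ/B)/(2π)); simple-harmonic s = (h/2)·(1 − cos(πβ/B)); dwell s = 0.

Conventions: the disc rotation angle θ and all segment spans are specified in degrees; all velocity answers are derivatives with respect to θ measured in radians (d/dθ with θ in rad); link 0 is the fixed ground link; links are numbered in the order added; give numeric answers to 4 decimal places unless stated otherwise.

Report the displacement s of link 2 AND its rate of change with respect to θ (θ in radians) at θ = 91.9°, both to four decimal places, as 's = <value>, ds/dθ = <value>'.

seg 1 [0°–56.4°] cycloidal, h=25: full span → s += 25 → s = 25.0000
seg 2 [56.4°–86.2°] dwell: s stays 25.0000
seg 3 [86.2°–111.7°] cycloidal, h=-20: θ=91.9° here. β=5.7, B=25.5. -20·(0.2235 − sin(2π·0.2235)/(2π)) = -1.3314 → s = 23.6686
velocity in seg [86.2°–111.7°] (cycloidal), θ in radians: β = 5.7° = 0.0995 rad, B = 25.5° = 0.4451 rad; ds/dθ = (h/B)(1 − cos(2πβ/B)) = ((-20)/0.4451)(1 − cos(2π·0.2235)) = -37.498228 mm/rad

s = 23.6686, ds/dθ = -37.4982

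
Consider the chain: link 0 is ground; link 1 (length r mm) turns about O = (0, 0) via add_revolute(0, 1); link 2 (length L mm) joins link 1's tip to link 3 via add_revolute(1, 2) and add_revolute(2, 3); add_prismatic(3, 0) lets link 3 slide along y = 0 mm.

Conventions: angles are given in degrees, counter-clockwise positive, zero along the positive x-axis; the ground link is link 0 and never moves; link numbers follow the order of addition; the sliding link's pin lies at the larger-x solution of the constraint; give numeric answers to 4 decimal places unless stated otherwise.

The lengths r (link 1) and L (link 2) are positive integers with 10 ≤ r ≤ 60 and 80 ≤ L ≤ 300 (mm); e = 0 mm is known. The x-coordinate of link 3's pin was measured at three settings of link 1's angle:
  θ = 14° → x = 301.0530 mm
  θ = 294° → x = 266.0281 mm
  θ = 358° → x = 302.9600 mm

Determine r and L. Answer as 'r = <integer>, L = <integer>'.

constraint per measurement: (x − r cos θ)² + (r sin θ − e)² = L²
subtracting the θ₁ and θ₂ equations cancels the r² and L² terms:
r = (x₁² − x₂²) / (2[(x₁cos θ₁ + e sin θ₁) − (x₂cos θ₂ + e sin θ₂)]) = 54.0000 → r = 54
L² = (x₁ − r cos θ₁)² + (r sin θ₁ − e)² = 62000.9814 → L = 249.0000 → L = 249
check at θ₃=358°: x = 302.9600 (printed 302.9600) ✓

r = 54, L = 249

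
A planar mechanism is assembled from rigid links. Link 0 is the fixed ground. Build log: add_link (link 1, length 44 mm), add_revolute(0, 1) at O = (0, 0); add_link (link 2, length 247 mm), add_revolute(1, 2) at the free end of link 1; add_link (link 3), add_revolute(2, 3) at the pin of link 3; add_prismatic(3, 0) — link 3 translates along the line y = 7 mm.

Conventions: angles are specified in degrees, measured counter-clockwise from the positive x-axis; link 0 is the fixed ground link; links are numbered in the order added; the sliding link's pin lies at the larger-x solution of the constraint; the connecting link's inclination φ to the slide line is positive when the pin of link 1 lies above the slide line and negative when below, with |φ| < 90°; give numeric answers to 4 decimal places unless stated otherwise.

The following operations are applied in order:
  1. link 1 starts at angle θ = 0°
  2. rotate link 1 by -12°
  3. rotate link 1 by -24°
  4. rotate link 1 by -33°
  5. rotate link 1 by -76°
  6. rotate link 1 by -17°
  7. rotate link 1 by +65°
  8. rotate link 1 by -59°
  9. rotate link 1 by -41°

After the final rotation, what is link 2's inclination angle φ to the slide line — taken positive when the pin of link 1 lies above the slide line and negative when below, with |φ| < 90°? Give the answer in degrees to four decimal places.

geometry: r = 44 mm, L = 247 mm, e = 7 mm; θ starts at 0°
rotate link 1 by -12°: θ ← 0° -12° = -12°
rotate link 1 by -24°: θ ← -12° -24° = -36°
rotate link 1 by -33°: θ ← -36° -33° = -69°
rotate link 1 by -76°: θ ← -69° -76° = -145°
rotate link 1 by -17°: θ ← -145° -17° = -162°
rotate link 1 by +65°: θ ← -162° +65° = -97°
rotate link 1 by -59°: θ ← -97° -59° = -156°
rotate link 1 by -41°: θ ← -156° -41° = -197°
h = r sin θ − e = 12.864355 − 7 = 5.864355
sin φ = h / L = 5.864355 / 247 = 0.02374233
φ = arcsin(0.02374233) = 1.360463°

1.3605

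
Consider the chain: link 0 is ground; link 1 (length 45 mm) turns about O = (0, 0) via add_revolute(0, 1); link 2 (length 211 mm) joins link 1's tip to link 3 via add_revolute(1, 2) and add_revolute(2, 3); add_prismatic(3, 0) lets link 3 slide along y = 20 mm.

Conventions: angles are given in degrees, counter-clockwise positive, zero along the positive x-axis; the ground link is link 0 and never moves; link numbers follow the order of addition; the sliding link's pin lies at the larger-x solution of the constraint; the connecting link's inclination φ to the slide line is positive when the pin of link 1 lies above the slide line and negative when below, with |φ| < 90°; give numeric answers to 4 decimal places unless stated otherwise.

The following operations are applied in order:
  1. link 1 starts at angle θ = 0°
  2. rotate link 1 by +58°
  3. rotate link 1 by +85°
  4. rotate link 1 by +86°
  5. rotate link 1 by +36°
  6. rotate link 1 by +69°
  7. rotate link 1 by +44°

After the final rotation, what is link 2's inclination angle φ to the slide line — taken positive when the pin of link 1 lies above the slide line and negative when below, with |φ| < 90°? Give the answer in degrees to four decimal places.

geometry: r = 45 mm, L = 211 mm, e = 20 mm; θ starts at 0°
rotate link 1 by +58°: θ ← 0° +58° = 58°
rotate link 1 by +85°: θ ← 58° +85° = 143°
rotate link 1 by +86°: θ ← 143° +86° = 229°
rotate link 1 by +36°: θ ← 229° +36° = 265°
rotate link 1 by +69°: θ ← 265° +69° = 334°
rotate link 1 by +44°: θ ← 334° +44° = 378°
h = r sin θ − e = 13.905765 − 20 = -6.094235
sin φ = h / L = -6.094235 / 211 = -0.02888263
φ = arcsin(-0.02888263) = -1.655083°

-1.6551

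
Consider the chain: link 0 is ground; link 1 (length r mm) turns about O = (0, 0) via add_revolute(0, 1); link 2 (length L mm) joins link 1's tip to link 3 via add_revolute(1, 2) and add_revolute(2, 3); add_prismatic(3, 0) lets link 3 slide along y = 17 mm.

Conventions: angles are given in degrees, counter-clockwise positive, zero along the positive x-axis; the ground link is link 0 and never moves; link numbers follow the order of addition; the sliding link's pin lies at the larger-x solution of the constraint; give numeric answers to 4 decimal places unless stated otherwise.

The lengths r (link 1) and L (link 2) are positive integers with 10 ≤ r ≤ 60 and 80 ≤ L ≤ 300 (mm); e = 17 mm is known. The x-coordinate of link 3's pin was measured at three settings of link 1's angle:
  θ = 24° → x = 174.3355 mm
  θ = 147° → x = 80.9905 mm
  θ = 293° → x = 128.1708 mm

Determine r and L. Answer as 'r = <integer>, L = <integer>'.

constraint per measurement: (x − r cos θ)² + (r sin θ − e)² = L²
subtracting the θ₁ and θ₂ equations cancels the r² and L² terms:
r = (x₁² − x₂²) / (2[(x₁cos θ₁ + e sin θ₁) − (x₂cos θ₂ + e sin θ₂)]) = 53.0000 → r = 53
L² = (x₁ − r cos θ₁)² + (r sin θ₁ − e)² = 15876.0063 → L = 126.0000 → L = 126
check at θ₃=293°: x = 128.1708 (printed 128.1708) ✓

r = 53, L = 126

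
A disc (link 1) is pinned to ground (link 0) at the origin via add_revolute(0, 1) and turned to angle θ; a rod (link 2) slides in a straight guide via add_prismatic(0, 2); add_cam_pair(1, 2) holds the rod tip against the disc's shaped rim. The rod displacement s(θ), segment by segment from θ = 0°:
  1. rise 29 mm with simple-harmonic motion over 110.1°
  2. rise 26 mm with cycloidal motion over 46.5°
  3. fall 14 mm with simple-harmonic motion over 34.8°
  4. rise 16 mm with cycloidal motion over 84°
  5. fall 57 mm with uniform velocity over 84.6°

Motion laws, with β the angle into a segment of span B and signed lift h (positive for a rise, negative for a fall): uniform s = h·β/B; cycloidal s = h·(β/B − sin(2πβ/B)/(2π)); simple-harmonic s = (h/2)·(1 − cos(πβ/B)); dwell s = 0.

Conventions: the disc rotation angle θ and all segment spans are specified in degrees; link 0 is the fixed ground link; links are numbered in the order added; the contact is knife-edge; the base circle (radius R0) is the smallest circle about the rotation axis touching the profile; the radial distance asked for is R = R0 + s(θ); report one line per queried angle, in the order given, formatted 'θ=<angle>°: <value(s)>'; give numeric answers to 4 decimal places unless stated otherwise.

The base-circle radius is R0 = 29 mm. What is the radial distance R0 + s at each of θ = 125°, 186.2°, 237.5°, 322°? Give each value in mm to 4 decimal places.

segment 1 (0° to 110.1°, simple-harmonic, h = 29) is passed completely: s = 0.0000 + (29) = 29.0000
θ = 125° falls in segment 2 (110.1° to 156.6°, cycloidal, h = 26): β = 125 − 110.1 = 14.9°, B = 46.5°; Δs = 26·(0.3204 − sin(2π·0.3204)/(2π)) = 4.5918; s = 29.0000 + 4.5918 = 33.5918
segment 2 (110.1° to 156.6°, cycloidal, h = 26) is passed completely: s = 29.0000 + (26) = 55.0000
θ = 186.2° falls in segment 3 (156.6° to 191.4°, simple-harmonic, h = -14): β = 186.2 − 156.6 = 29.6°, B = 34.8°; Δs = -14/2·(1 − cos(π·0.8506)) = -13.2428; s = 55.0000 − 13.2428 = 41.7572
segment 3 (156.6° to 191.4°, simple-harmonic, h = -14) is passed completely: s = 55.0000 + (-14) = 41.0000
θ = 237.5° falls in segment 4 (191.4° to 275.4°, cycloidal, h = 16): β = 237.5 − 191.4 = 46.1°, B = 84°; Δs = 16·(0.5488 − sin(2π·0.5488)/(2π)) = 9.5497; s = 41.0000 + 9.5497 = 50.5497
segment 4 (191.4° to 275.4°, cycloidal, h = 16) is passed completely: s = 41.0000 + (16) = 57.0000
θ = 322° falls in segment 5 (275.4° to 360°, uniform, h = -57): β = 322 − 275.4 = 46.6°, B = 84.6°; Δs = -57·46.6/84.6 = -31.3972; s = 57.0000 − 31.3972 = 25.6028
θ=125°: R = R0 + s = 29 + 33.5918 = 62.5918
θ=186.2°: R = R0 + s = 29 + 41.7572 = 70.7572
θ=237.5°: R = R0 + s = 29 + 50.5497 = 79.5497
θ=322°: R = R0 + s = 29 + 25.6028 = 54.6028

θ=125°: 62.5918
θ=186.2°: 70.7572
θ=237.5°: 79.5497
θ=322°: 54.6028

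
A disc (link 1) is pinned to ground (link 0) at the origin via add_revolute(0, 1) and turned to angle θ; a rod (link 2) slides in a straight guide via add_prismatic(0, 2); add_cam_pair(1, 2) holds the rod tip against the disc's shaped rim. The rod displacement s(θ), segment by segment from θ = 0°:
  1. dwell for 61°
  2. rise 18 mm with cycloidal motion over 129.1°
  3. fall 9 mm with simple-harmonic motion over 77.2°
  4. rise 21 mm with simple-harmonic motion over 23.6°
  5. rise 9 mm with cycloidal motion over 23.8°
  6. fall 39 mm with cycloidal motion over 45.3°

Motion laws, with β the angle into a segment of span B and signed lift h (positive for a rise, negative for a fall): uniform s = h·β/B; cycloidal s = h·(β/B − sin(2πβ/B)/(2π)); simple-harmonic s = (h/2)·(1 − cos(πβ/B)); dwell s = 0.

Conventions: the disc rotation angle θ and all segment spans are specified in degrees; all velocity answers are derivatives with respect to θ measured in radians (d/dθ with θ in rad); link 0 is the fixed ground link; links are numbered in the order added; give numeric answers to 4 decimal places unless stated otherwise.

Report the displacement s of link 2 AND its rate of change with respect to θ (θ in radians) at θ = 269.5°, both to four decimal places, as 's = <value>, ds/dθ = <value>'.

segment 1 (0° to 61°, dwell): s unchanged at 0.0000
segment 2 (61° to 190.1°, cycloidal, h = 18) is passed completely: s = 0.0000 + (18) = 18.0000
segment 3 (190.1° to 267.3°, simple-harmonic, h = -9) is passed completely: s = 18.0000 + (-9) = 9.0000
θ = 269.5° falls in segment 4 (267.3° to 290.9°, simple-harmonic, h = 21): β = 269.5 − 267.3 = 2.2°, B = 23.6°; Δs = 21/2·(1 − cos(π·0.0932)) = 0.4471; s = 9.0000 + 0.4471 = 9.4471
velocity in seg [267.3°–290.9°] (simple-harmonic), θ in radians: β = 2.2° = 0.0384 rad, B = 23.6° = 0.4119 rad; ds/dθ = (πh/(2B)) sin(πβ/B) = (π·21/(2·0.4119)) sin(π·0.0932) = 23.119821 mm/rad

s = 9.4471, ds/dθ = 23.1198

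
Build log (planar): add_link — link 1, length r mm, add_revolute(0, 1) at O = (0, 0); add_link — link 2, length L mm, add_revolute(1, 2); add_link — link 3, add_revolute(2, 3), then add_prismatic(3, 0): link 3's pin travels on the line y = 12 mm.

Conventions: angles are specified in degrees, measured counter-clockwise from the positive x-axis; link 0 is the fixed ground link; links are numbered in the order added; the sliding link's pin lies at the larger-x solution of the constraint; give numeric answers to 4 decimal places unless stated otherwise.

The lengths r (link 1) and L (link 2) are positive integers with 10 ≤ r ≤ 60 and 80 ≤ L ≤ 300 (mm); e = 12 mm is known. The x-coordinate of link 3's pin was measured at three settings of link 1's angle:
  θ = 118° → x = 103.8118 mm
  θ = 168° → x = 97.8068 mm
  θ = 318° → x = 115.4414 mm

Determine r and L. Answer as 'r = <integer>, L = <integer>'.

constraint per measurement: (x − r cos θ)² + (r sin θ − e)² = L²
subtracting the θ₁ and θ₂ equations cancels the r² and L² terms:
r = (x₁² − x₂²) / (2[(x₁cos θ₁ + e sin θ₁) − (x₂cos θ₂ + e sin θ₂)]) = 10.9999 → r = 11
L² = (x₁ − r cos θ₁)² + (r sin θ₁ − e)² = 11880.9988 → L = 109.0000 → L = 109
check at θ₃=318°: x = 115.4414 (printed 115.4414) ✓

r = 11, L = 109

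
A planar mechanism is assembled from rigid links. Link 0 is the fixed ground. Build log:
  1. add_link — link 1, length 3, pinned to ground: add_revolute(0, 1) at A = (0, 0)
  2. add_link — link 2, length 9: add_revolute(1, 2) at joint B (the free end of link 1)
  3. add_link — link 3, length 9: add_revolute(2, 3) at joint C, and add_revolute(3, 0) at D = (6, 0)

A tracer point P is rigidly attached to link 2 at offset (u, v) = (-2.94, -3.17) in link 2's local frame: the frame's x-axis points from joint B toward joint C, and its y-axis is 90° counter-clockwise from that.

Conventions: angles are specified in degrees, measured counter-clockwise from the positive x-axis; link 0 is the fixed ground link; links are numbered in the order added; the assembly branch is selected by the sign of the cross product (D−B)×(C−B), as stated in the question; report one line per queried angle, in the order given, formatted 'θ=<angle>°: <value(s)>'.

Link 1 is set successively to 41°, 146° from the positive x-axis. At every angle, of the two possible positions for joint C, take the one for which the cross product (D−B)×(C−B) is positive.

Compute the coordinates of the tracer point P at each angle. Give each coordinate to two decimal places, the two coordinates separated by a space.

A=(0,0), D=(6.00,0)
θ=41°: B = A + 3.00·(cos41°, sin41°) = (2.2641, 1.9682)
θ=41°: |BD| = 4.2226
θ=41°: circle(B,9.00) ∩ circle(D,9.00): a=2.1113, h=8.7489
θ=41°:   candidates: C₊=(8.2099,8.7245) cross=36.943; C₋=(0.0542,-6.7563) cross=-36.943
θ=41°:   branch + wants cross > 0 → take C=(8.2099,8.7245) (cross=36.943)
θ=41°: ex = (C−B)/|BC| = (0.6606,0.7507); ey = (-0.7507,0.6606)
θ=41°: P = B + -2.94·ex + -3.17·ey = (2.7015,-2.3331)
θ=146°: B = A + 3.00·(cos146°, sin146°) = (-2.4871, 1.6776)
θ=146°: |BD| = 8.6513
θ=146°: circle(B,9.00) ∩ circle(D,9.00): a=4.3257, h=7.8923
θ=146°:   candidates: C₊=(3.2868,8.5813) cross=68.279; C₋=(0.2260,-6.9037) cross=-68.279
θ=146°:   branch + wants cross > 0 → take C=(3.2868,8.5813) (cross=68.279)
θ=146°: ex = (C−B)/|BC| = (0.6416,0.7671); ey = (-0.7671,0.6416)
θ=146°: P = B + -2.94·ex + -3.17·ey = (-1.9416,-2.6114)

θ=41°: 2.70 -2.33
θ=146°: -1.94 -2.61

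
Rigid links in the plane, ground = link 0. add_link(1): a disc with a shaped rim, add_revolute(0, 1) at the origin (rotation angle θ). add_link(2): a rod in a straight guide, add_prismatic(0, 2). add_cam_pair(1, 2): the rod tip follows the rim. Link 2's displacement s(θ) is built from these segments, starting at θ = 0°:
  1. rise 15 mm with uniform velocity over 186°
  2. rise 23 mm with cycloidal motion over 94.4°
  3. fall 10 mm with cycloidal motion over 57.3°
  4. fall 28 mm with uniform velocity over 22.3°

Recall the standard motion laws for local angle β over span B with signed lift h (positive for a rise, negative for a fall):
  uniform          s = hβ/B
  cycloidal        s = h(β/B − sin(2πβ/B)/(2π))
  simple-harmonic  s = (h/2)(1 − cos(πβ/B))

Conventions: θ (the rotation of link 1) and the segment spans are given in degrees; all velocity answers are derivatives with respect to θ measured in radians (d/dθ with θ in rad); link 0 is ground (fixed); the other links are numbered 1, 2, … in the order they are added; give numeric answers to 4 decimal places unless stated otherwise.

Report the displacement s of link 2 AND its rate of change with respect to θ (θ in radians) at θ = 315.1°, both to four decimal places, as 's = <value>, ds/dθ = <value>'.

segment 1 (0° to 186°, uniform, h = 15) is passed completely: s = 0.0000 + (15) = 15.0000
segment 2 (186° to 280.4°, cycloidal, h = 23) is passed completely: s = 15.0000 + (23) = 38.0000
θ = 315.1° falls in segment 3 (280.4° to 337.7°, cycloidal, h = -10): β = 315.1 − 280.4 = 34.7°, B = 57.3°; Δs = -10·(0.6056 − sin(2π·0.6056)/(2π)) = -7.0359; s = 38.0000 − 7.0359 = 30.9641
velocity in seg [280.4°–337.7°] (cycloidal), θ in radians: β = 34.7° = 0.6056 rad, B = 57.3° = 1.0001 rad; ds/dθ = (h/B)(1 − cos(2πβ/B)) = ((-10)/1.0001)(1 − cos(2π·0.6056)) = -17.877665 mm/rad

s = 30.9641, ds/dθ = -17.8777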